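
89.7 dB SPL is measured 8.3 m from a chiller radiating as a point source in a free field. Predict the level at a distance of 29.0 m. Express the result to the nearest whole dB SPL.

Spherical spreading from a point source gives a 20·log₁₀(r₂/r₁) drop.
L₂ = 89.7 − 20·log₁₀(29.0/8.3) = 89.7 − 10.866 = 78.83 dB SPL.

79 dB SPL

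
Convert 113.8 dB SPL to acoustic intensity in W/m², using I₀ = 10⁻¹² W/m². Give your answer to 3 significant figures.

0.240 W/m²

I/I₀ = 10^(113.8/10) = 2.399e+11, so I = 2.399e+11 × 10⁻¹² W/m².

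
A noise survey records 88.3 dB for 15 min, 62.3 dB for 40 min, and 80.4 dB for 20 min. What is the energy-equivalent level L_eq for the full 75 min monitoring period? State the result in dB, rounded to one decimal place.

L_eq = 10·log₁₀[(1/T)·Σ tᵢ·10^(Lᵢ/10)] with T = 75 min.
Σ tᵢ·10^(Lᵢ/10) = 15·10^(88.3/10) + 40·10^(62.3/10) + 20·10^(80.4/10) = 1.240e+10.
L_eq = 10·log₁₀(1.240e+10/75) = 82.18 dB.

82.2 dB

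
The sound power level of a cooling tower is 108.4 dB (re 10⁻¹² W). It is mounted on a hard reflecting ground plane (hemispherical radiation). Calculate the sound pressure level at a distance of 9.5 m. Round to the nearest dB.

81 dB

The power spreads over a hemisphere of area 2π·r², so L_p = L_w − 10·log₁₀(2π·r²).
2π·r² = 567.1 m², 10·log₁₀ of that is 27.536 dB.
L_p = 108.4 − 27.536 = 80.86 dB.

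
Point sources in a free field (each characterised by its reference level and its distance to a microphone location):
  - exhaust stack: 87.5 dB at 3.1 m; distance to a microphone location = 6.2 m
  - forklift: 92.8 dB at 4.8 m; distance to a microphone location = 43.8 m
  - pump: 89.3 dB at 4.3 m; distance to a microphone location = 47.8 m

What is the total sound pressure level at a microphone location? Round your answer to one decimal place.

82.3 dB

First find each source's level at the receiver (point-source: −20·log₁₀(r/r_ref)), then combine on an intensity basis.
exhaust stack: 87.5 − 20·log₁₀(6.2/3.1) = 87.5 − 6.02 = 81.48 dB.
forklift: 92.8 − 20·log₁₀(43.8/4.8) = 92.8 − 19.20 = 73.60 dB.
pump: 89.3 − 20·log₁₀(47.8/4.3) = 89.3 − 20.92 = 68.38 dB.
Σ 10^(L/10) = 1.704e+08 → L_total = 10·log₁₀(1.704e+08) = 82.31 dB.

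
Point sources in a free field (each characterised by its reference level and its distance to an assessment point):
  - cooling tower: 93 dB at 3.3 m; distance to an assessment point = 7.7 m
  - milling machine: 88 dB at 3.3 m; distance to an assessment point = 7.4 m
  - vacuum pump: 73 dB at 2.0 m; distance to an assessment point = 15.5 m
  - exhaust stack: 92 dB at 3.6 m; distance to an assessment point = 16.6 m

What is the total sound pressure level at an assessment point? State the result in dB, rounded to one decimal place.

Apply inverse-square spreading to bring every level to the receiver, then sum 10^(L/10).
cooling tower: 93 − 20·log₁₀(7.7/3.3) = 93 − 7.36 = 85.64 dB.
milling machine: 88 − 20·log₁₀(7.4/3.3) = 88 − 7.01 = 80.99 dB.
vacuum pump: 73 − 20·log₁₀(15.5/2.0) = 73 − 17.79 = 55.21 dB.
exhaust stack: 92 − 20·log₁₀(16.6/3.6) = 92 − 13.28 = 78.72 dB.
Σ 10^(L/10) = 5.668e+08 → L_total = 10·log₁₀(5.668e+08) = 87.53 dB.

87.5 dB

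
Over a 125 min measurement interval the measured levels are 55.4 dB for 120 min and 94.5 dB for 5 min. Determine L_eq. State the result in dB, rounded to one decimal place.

80.5 dB

The energy average is taken in the linear domain: L_eq = 10·log₁₀[(Σ tᵢ·10^(Lᵢ/10))/T], T = 125 min.
Σ tᵢ·10^(Lᵢ/10) = 120·10^(55.4/10) + 5·10^(94.5/10) = 1.413e+10.
L_eq = 10·log₁₀(1.413e+10/125) = 80.53 dB.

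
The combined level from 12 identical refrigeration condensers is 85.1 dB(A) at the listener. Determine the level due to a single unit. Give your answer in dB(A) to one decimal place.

74.3 dB(A)

For N identical incoherent sources L_total = L₁ + 10·log₁₀ N, so L₁ = 85.1 − 10·log₁₀(12) = 85.1 − 10.792.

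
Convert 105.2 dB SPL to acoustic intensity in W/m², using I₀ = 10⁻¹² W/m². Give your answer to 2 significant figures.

L = 10·log₁₀(I/I₀) ⇒ I = I₀·10^(L/10) = 10⁻¹² × 10^10.52.

0.033 W/m²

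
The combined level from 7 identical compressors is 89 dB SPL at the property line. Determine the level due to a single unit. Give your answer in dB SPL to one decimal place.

Dividing the total intensity by 7 lowers the level by 10·log₁₀ 7 = 8.451 dB: L₁ = 89 − 8.451.

80.5 dB SPL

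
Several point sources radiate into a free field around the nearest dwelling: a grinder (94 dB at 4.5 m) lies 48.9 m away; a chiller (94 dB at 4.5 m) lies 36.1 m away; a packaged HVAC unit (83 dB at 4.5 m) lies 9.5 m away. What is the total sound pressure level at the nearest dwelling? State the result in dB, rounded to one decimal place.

80.2 dB

Propagate each source to the receiver with L = L_ref − 20·log₁₀(r/r_ref), then add intensities.
grinder: 94 − 20·log₁₀(48.9/4.5) = 94 − 20.72 = 73.28 dB.
chiller: 94 − 20·log₁₀(36.1/4.5) = 94 − 18.09 = 75.91 dB.
packaged HVAC unit: 83 − 20·log₁₀(9.5/4.5) = 83 − 6.49 = 76.51 dB.
Σ 10^(L/10) = 1.051e+08 → L_total = 10·log₁₀(1.051e+08) = 80.21 dB.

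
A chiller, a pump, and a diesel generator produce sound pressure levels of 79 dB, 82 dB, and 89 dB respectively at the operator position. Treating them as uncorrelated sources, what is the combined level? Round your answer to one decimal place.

90.1 dB

Incoherent sources combine by intensity addition: L_total = 10·log₁₀(Σ 10^(L_i/10)).
Σ 10^(L/10) = 10^(79/10) + 10^(82/10) + 10^(89/10) = 1.032e+09.
L_total = 10·log₁₀(1.032e+09) = 90.14 dB.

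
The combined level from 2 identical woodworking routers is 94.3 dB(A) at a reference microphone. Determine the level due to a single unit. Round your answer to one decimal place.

2 equal contributions raise the level by 10·log₁₀ 2 = 3.010 dB, so each unit alone gives 94.3 − 3.010.

91.3 dB(A)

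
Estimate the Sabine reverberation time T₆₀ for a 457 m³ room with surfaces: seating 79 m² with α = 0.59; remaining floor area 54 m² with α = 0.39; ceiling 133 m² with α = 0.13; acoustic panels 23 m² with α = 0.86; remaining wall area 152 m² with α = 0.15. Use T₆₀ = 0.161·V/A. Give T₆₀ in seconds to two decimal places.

Summing Sᵢαᵢ: 79·0.59 + 54·0.39 + 133·0.13 + 23·0.86 + 152·0.15 = 127.54 m².
T₆₀ = 0.161·V/A = 0.161·457/127.54 = 0.577 s.

0.58 s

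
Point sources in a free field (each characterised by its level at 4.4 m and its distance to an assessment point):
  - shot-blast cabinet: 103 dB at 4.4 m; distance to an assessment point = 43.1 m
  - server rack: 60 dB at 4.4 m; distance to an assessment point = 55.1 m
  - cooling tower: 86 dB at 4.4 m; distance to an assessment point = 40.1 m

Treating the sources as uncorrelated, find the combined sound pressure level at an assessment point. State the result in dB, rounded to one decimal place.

83.3 dB

First find each source's level at the receiver (point-source: −20·log₁₀(r/r_ref)), then combine on an intensity basis.
shot-blast cabinet: 103 − 20·log₁₀(43.1/4.4) = 103 − 19.82 = 83.18 dB.
server rack: 60 − 20·log₁₀(55.1/4.4) = 60 − 21.95 = 38.05 dB.
cooling tower: 86 − 20·log₁₀(40.1/4.4) = 86 − 19.19 = 66.81 dB.
Σ 10^(L/10) = 2.127e+08 → L_total = 10·log₁₀(2.127e+08) = 83.28 dB.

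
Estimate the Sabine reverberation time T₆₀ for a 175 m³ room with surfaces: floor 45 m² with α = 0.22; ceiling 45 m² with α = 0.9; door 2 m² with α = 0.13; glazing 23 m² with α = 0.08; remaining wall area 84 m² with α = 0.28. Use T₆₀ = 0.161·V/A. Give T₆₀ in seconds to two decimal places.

A = Σ Sᵢαᵢ = 45·0.22 + 45·0.9 + 2·0.13 + 23·0.08 + 84·0.28 = 76.02 m².
T₆₀ = 0.161 × 175 / 76.02 = 0.371 s.

0.37 s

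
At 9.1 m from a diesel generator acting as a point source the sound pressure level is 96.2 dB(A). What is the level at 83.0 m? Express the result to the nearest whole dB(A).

For a point source, L₂ = L₁ − 20·log₁₀(r₂/r₁).
L₂ = 96.2 − 20·log₁₀(83.0/9.1) = 96.2 − 19.201 = 77.00 dB(A).

77 dB(A)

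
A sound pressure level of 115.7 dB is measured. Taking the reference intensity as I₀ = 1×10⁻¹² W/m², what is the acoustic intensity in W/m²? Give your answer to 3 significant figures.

L = 10·log₁₀(I/I₀) ⇒ I = I₀·10^(L/10) = 10⁻¹² × 10^11.57.

0.372 W/m²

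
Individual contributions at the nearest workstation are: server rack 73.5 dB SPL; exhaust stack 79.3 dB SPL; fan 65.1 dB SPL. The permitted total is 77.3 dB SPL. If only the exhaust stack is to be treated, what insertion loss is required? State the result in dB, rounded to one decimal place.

4.8 dB

The untreated sources together contribute 10^(73.5/10) + 10^(65.1/10) = 2.562e+07, i.e. 74.09 dB SPL.
The limit corresponds to 10^(77.3/10) = 5.370e+07; subtracting the fixed part leaves 2.808e+07 for the exhaust stack, i.e. 74.48 dB SPL.
Required insertion loss = 79.3 − 74.48 = 4.82 dB.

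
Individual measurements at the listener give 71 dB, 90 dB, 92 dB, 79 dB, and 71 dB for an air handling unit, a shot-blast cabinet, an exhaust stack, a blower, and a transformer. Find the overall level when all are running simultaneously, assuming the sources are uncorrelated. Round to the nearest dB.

94 dB

For uncorrelated sources the intensities add, so convert each level to linear form, sum, and take 10·log₁₀ of the total.
Σ 10^(L/10) = 10^(71/10) + 10^(90/10) + 10^(92/10) + 10^(79/10) + 10^(71/10) = 2.690e+09.
L_total = 10·log₁₀(2.690e+09) = 94.30 dB.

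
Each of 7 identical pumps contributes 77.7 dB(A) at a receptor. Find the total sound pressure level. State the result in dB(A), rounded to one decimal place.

86.2 dB(A)

L_total = L₁ + 10·log₁₀ N for N identical incoherent sources.
L_total = 77.7 + 10·log₁₀(7) = 77.7 + 8.451 = 86.15 dB(A).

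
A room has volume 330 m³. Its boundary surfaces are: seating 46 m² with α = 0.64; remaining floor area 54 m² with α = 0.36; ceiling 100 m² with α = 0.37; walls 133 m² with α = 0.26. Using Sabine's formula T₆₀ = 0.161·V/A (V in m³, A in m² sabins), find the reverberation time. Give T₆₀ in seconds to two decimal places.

0.44 s

A = Σ Sᵢαᵢ = 46·0.64 + 54·0.36 + 100·0.37 + 133·0.26 = 120.46 m².
T₆₀ = 0.161·V/A = 0.161·330/120.46 = 0.441 s.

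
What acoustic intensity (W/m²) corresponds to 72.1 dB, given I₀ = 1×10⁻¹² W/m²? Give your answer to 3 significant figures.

1.62e-05 W/m²

L = 10·log₁₀(I/I₀) ⇒ I = I₀·10^(L/10) = 10⁻¹² × 10^7.21.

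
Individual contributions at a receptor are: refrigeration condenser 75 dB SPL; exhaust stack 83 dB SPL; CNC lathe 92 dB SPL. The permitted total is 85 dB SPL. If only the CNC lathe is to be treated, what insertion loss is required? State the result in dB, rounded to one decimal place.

The untreated sources together contribute 10^(75/10) + 10^(83/10) = 2.311e+08, i.e. 83.64 dB SPL.
To meet 85 dB SPL overall, the treated CNC lathe may contribute at most 10^(85/10) − 2.311e+08 = 8.508e+07, i.e. 79.30 dB SPL.
So the CNC lathe must be reduced from 92 to 79.30 dB SPL: IL = 12.70 dB.

12.7 dB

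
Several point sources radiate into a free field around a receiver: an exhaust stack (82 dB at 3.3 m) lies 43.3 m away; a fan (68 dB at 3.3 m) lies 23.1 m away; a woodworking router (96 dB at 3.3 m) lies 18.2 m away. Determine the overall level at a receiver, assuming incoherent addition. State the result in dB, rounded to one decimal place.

81.2 dB

First find each source's level at the receiver (point-source: −20·log₁₀(r/r_ref)), then combine on an intensity basis.
exhaust stack: 82 − 20·log₁₀(43.3/3.3) = 82 − 22.36 = 59.64 dB.
fan: 68 − 20·log₁₀(23.1/3.3) = 68 − 16.90 = 51.10 dB.
woodworking router: 96 − 20·log₁₀(18.2/3.3) = 96 − 14.83 = 81.17 dB.
Σ 10^(L/10) = 1.319e+08 → L_total = 10·log₁₀(1.319e+08) = 81.20 dB.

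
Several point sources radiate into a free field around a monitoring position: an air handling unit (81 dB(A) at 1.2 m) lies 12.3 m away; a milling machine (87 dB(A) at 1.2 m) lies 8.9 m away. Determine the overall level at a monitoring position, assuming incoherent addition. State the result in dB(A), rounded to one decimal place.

70.1 dB(A)

First find each source's level at the receiver (point-source: −20·log₁₀(r/r_ref)), then combine on an intensity basis.
air handling unit: 81 − 20·log₁₀(12.3/1.2) = 81 − 20.21 = 60.79 dB(A).
milling machine: 87 − 20·log₁₀(8.9/1.2) = 87 − 17.40 = 69.60 dB(A).
Σ 10^(L/10) = 1.031e+07 → L_total = 10·log₁₀(1.031e+07) = 70.13 dB(A).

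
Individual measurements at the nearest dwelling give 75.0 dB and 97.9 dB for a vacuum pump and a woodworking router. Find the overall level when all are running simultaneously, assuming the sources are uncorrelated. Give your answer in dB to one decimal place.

For uncorrelated sources the intensities add, so convert each level to linear form, sum, and take 10·log₁₀ of the total.
Σ 10^(L/10) = 10^(75.0/10) + 10^(97.9/10) = 6.198e+09.
L_total = 10·log₁₀(6.198e+09) = 97.92 dB.

97.9 dB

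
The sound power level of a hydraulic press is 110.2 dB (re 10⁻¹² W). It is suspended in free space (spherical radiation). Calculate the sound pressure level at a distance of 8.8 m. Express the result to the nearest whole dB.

The power spreads over a sphere of area 4π·r², so L_p = L_w − 10·log₁₀(4π·r²).
4π·r² = 973.1 m², 10·log₁₀ of that is 29.882 dB.
L_p = 110.2 − 29.882 = 80.32 dB.

80 dB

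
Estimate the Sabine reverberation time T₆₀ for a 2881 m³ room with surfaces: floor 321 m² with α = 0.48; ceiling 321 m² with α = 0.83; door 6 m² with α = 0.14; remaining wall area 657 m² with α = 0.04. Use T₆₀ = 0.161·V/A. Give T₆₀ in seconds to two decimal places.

Summing Sᵢαᵢ: 321·0.48 + 321·0.83 + 6·0.14 + 657·0.04 = 447.63 m².
T₆₀ = 0.161 × 2881 / 447.63 = 1.036 s.

1.04 s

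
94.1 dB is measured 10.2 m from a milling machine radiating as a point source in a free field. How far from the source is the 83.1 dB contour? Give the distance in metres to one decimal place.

Point-source spreading drops the level by 20·log₁₀(r₂/r₁); inverting, r₂/r₁ = 10^(ΔL/20).
r₂ = 10.2·10^((94.1−83.1)/20) = 10.2·10^(11.0/20) = 36.19 m.

36.2 m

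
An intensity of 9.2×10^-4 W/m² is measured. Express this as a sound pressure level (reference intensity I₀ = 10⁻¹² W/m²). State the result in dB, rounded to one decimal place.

Dividing by I₀ shifts the exponent by 12: I/I₀ = 9.2×10^8.
L = 10·(0.9638 + 8) = 89.64 dB.

89.6 dB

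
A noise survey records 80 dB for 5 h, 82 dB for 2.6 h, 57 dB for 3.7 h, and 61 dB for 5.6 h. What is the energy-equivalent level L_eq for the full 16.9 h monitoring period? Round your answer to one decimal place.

L_eq = 10·log₁₀[(1/T)·Σ tᵢ·10^(Lᵢ/10)] with T = 16.9 h.
Σ tᵢ·10^(Lᵢ/10) = 5·10^(80/10) + 2.6·10^(82/10) + 3.7·10^(57/10) + 5.6·10^(61/10) = 9.210e+08.
L_eq = 10·log₁₀(9.210e+08/16.9) = 77.36 dB.

77.4 dB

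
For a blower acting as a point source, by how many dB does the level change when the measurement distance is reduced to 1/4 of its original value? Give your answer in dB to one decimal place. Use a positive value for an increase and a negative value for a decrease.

+12.0 dB

A point source loses 6 dB per doubling of distance; generally ΔL = −20·log₁₀(r₂/r₁).
ΔL = −20·log₁₀(0.25) = +12.04 dB.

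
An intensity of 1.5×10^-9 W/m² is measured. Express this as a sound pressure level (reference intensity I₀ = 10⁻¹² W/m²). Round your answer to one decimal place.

Dividing by I₀ shifts the exponent by 12: I/I₀ = 1.5×10^3.
L = 10·(0.1761 + 3) = 31.76 dB.

31.8 dB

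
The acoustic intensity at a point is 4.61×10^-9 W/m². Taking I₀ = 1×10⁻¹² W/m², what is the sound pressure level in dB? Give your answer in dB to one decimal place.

36.6 dB

L = 10·log₁₀(I/I₀) = 10·log₁₀(4.61×10^-9/10⁻¹²) = 10·log₁₀(4.61×10^3).
L = 10·(0.6637 + 3) = 36.64 dB.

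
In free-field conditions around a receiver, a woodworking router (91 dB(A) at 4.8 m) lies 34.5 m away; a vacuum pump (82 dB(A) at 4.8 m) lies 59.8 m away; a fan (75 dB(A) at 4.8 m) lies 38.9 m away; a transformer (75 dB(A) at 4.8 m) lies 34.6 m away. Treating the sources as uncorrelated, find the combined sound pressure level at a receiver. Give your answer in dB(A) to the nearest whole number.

Propagate each source to the receiver with L = L_ref − 20·log₁₀(r/r_ref), then add intensities.
woodworking router: 91 − 20·log₁₀(34.5/4.8) = 91 − 17.13 = 73.87 dB(A).
vacuum pump: 82 − 20·log₁₀(59.8/4.8) = 82 − 21.91 = 60.09 dB(A).
fan: 75 − 20·log₁₀(38.9/4.8) = 75 − 18.17 = 56.83 dB(A).
transformer: 75 − 20·log₁₀(34.6/4.8) = 75 − 17.16 = 57.84 dB(A).
Σ 10^(L/10) = 2.648e+07 → L_total = 10·log₁₀(2.648e+07) = 74.23 dB(A).

74 dB(A)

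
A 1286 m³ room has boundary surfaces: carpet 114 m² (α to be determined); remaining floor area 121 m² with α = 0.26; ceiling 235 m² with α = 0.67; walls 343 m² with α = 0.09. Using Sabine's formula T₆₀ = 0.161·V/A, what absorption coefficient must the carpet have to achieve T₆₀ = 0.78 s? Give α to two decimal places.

Required total absorption A = 0.161·1286/0.78 = 265.44 m².
Absorption from the other surfaces = 121·0.26 + 235·0.67 + 343·0.09 = 219.78 m², so the carpet must supply 45.66 m² over 114 m².
α = 45.66/114 = 0.401.

0.40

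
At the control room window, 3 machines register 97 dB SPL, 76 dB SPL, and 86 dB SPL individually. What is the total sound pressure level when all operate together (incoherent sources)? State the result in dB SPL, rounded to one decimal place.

97.4 dB SPL

For uncorrelated sources the intensities add, so convert each level to linear form, sum, and take 10·log₁₀ of the total.
Σ 10^(L/10) = 10^(97/10) + 10^(76/10) + 10^(86/10) = 5.450e+09.
L_total = 10·log₁₀(5.450e+09) = 97.36 dB SPL.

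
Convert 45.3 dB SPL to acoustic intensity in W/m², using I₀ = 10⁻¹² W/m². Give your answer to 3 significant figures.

3.39e-08 W/m²

L = 10·log₁₀(I/I₀) ⇒ I = I₀·10^(L/10) = 10⁻¹² × 10^4.53.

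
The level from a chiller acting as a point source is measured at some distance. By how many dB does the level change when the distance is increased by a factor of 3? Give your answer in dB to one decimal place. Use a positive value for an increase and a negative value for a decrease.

-9.5 dB

A point source loses 6 dB per doubling of distance; generally ΔL = −20·log₁₀(r₂/r₁).
ΔL = −20·log₁₀(3) = -9.54 dB.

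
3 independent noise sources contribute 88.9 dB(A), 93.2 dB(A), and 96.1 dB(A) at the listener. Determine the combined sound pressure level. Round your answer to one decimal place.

98.4 dB(A)

Incoherent sources combine by intensity addition: L_total = 10·log₁₀(Σ 10^(L_i/10)).
Σ 10^(L/10) = 10^(88.9/10) + 10^(93.2/10) + 10^(96.1/10) = 6.939e+09.
L_total = 10·log₁₀(6.939e+09) = 98.41 dB(A).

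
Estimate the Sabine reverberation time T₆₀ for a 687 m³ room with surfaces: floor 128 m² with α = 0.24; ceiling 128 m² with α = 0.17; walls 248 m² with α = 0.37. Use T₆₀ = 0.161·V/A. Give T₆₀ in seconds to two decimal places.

0.77 s

A = Σ Sᵢαᵢ = 128·0.24 + 128·0.17 + 248·0.37 = 144.24 m².
T₆₀ = 0.161·V/A = 0.161·687/144.24 = 0.767 s.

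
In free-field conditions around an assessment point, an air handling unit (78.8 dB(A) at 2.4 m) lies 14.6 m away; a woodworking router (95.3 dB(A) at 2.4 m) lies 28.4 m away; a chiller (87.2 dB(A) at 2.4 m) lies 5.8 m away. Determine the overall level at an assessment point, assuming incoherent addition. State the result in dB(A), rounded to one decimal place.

First find each source's level at the receiver (point-source: −20·log₁₀(r/r_ref)), then combine on an intensity basis.
air handling unit: 78.8 − 20·log₁₀(14.6/2.4) = 78.8 − 15.68 = 63.12 dB(A).
woodworking router: 95.3 − 20·log₁₀(28.4/2.4) = 95.3 − 21.46 = 73.84 dB(A).
chiller: 87.2 − 20·log₁₀(5.8/2.4) = 87.2 − 7.66 = 79.54 dB(A).
Σ 10^(L/10) = 1.161e+08 → L_total = 10·log₁₀(1.161e+08) = 80.65 dB(A).

80.6 dB(A)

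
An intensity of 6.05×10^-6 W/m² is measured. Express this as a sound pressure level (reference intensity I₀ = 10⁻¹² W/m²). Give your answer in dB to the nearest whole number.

I/I₀ = 6.05×10^-6/10⁻¹² = 6.05×10^6, and L = 10·log₁₀(I/I₀).
L = 10·(0.7818 + 6) = 67.82 dB.

68 dB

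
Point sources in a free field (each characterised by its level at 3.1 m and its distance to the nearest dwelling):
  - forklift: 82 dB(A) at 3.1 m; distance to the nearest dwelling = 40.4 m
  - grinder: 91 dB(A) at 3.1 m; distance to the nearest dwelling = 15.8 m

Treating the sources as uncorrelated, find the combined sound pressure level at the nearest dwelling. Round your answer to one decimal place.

Apply inverse-square spreading to bring every level to the receiver, then sum 10^(L/10).
forklift: 82 − 20·log₁₀(40.4/3.1) = 82 − 22.30 = 59.70 dB(A).
grinder: 91 − 20·log₁₀(15.8/3.1) = 91 − 14.15 = 76.85 dB(A).
Σ 10^(L/10) = 4.940e+07 → L_total = 10·log₁₀(4.940e+07) = 76.94 dB(A).

76.9 dB(A)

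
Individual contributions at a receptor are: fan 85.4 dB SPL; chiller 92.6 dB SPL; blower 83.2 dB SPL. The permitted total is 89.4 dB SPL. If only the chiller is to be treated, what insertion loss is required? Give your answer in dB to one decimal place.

Fixed contribution from the other sources: Σ 10^(L/10) = 10^(85.4/10) + 10^(83.2/10) = 5.557e+08 (87.45 dB SPL).
To meet 89.4 dB SPL overall, the treated chiller may contribute at most 10^(89.4/10) − 5.557e+08 = 3.153e+08, i.e. 84.99 dB SPL.
Required insertion loss = 92.6 − 84.99 = 7.61 dB.

7.6 dB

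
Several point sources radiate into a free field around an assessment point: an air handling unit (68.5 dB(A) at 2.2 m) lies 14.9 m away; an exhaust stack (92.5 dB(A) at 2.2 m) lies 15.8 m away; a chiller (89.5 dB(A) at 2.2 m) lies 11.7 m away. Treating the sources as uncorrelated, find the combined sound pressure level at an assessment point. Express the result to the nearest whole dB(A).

Propagate each source to the receiver with L = L_ref − 20·log₁₀(r/r_ref), then add intensities.
air handling unit: 68.5 − 20·log₁₀(14.9/2.2) = 68.5 − 16.62 = 51.88 dB(A).
exhaust stack: 92.5 − 20·log₁₀(15.8/2.2) = 92.5 − 17.12 = 75.38 dB(A).
chiller: 89.5 − 20·log₁₀(11.7/2.2) = 89.5 − 14.52 = 74.98 dB(A).
Σ 10^(L/10) = 6.614e+07 → L_total = 10·log₁₀(6.614e+07) = 78.20 dB(A).

78 dB(A)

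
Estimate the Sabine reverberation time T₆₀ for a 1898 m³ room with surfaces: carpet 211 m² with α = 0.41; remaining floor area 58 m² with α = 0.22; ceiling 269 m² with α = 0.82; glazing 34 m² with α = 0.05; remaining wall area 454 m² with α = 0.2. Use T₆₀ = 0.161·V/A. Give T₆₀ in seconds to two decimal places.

A = Σ Sᵢαᵢ = 211·0.41 + 58·0.22 + 269·0.82 + 34·0.05 + 454·0.2 = 412.35 m².
T₆₀ = 0.161·V/A = 0.161·1898/412.35 = 0.741 s.

0.74 s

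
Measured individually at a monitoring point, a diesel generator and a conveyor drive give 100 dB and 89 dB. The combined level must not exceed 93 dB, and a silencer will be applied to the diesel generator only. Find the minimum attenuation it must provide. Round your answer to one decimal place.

9.2 dB

The untreated sources together contribute 10^(89/10) = 7.943e+08, i.e. 89.00 dB.
The limit corresponds to 10^(93/10) = 1.995e+09; subtracting the fixed part leaves 1.201e+09 for the diesel generator, i.e. 90.80 dB.
So the diesel generator must be reduced from 100 to 90.80 dB: IL = 9.20 dB.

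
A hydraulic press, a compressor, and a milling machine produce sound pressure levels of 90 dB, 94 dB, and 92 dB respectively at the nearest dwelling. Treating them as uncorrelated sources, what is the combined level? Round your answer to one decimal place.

Incoherent sources combine by intensity addition: L_total = 10·log₁₀(Σ 10^(L_i/10)).
Σ 10^(L/10) = 10^(90/10) + 10^(94/10) + 10^(92/10) = 5.097e+09.
L_total = 10·log₁₀(5.097e+09) = 97.07 dB.

97.1 dB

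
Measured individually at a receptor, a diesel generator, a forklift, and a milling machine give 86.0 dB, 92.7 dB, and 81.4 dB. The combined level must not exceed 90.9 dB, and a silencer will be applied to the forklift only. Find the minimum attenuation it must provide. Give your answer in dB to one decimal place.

Fixed contribution from the other sources: Σ 10^(L/10) = 10^(86.0/10) + 10^(81.4/10) = 5.361e+08 (87.29 dB).
To meet 90.9 dB overall, the treated forklift may contribute at most 10^(90.9/10) − 5.361e+08 = 6.941e+08, i.e. 88.41 dB.
Required insertion loss = 92.7 − 88.41 = 4.29 dB.

4.3 dB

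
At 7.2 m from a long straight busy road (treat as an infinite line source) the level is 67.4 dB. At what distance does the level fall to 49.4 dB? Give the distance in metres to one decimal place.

454.3 m

For a line source L₁ − L₂ = 10·log₁₀(r₂/r₁), so r₂ = r₁·10^((L₁−L₂)/10).
r₂ = 7.2·10^((67.4−49.4)/10) = 7.2·10^(18.0/10) = 454.29 m.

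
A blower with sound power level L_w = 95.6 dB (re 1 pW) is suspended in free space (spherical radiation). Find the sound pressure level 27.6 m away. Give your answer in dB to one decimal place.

55.8 dB

Free-field spherical radiation: L_p = L_w − 10·log₁₀(4π·r²), r = 27.6 m.
4π·r² = 9573 m², 10·log₁₀ of that is 39.810 dB.
L_p = 95.6 − 39.810 = 55.79 dB.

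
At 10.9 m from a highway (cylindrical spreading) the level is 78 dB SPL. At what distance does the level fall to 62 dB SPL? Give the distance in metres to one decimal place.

433.9 m

The 16.0 dB drop corresponds to a distance ratio of 10^(16.0/10) for a line source.
r₂ = 10.9·10^((78−62)/10) = 10.9·10^(16.0/10) = 433.94 m.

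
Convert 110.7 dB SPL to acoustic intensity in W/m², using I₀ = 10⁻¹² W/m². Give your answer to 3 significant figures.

L = 10·log₁₀(I/I₀) ⇒ I = I₀·10^(L/10) = 10⁻¹² × 10^11.07.

0.117 W/m²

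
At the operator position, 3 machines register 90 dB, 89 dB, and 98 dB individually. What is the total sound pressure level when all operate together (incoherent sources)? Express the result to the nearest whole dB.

99 dB

For uncorrelated sources the intensities add, so convert each level to linear form, sum, and take 10·log₁₀ of the total.
Σ 10^(L/10) = 10^(90/10) + 10^(89/10) + 10^(98/10) = 8.104e+09.
L_total = 10·log₁₀(8.104e+09) = 99.09 dB.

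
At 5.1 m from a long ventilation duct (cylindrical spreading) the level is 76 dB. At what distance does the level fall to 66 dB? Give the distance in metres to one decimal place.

The 10.0 dB drop corresponds to a distance ratio of 10^(10.0/10) for a line source.
r₂ = 5.1·10^((76−66)/10) = 5.1·10^(10.0/10) = 51.00 m.

51.0 m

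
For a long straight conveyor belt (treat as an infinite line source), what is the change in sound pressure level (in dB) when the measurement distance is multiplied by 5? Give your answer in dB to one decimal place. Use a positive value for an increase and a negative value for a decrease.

-7.0 dB

With cylindrical spreading the level changes by −10·log₁₀(r₂/r₁).
ΔL = −10·log₁₀(5) = -6.99 dB.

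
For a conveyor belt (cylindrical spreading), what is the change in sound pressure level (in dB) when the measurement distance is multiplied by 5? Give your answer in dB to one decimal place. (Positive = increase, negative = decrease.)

-7.0 dB

With cylindrical spreading the level changes by −10·log₁₀(r₂/r₁).
ΔL = −10·log₁₀(5) = -6.99 dB.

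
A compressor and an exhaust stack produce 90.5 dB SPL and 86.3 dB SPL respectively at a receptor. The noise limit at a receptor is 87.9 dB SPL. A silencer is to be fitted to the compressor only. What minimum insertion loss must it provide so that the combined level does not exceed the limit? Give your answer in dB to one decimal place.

The untreated sources together contribute 10^(86.3/10) = 4.266e+08, i.e. 86.30 dB SPL.
The limit corresponds to 10^(87.9/10) = 6.166e+08; subtracting the fixed part leaves 1.900e+08 for the compressor, i.e. 82.79 dB SPL.
So the compressor must be reduced from 90.5 to 82.79 dB SPL: IL = 7.71 dB.

7.7 dB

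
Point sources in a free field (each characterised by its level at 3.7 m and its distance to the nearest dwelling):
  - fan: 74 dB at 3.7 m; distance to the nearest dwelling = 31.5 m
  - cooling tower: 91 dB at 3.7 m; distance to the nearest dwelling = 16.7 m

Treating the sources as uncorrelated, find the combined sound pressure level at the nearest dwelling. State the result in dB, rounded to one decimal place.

77.9 dB

Propagate each source to the receiver with L = L_ref − 20·log₁₀(r/r_ref), then add intensities.
fan: 74 − 20·log₁₀(31.5/3.7) = 74 − 18.60 = 55.40 dB.
cooling tower: 91 − 20·log₁₀(16.7/3.7) = 91 − 13.09 = 77.91 dB.
Σ 10^(L/10) = 6.214e+07 → L_total = 10·log₁₀(6.214e+07) = 77.93 dB.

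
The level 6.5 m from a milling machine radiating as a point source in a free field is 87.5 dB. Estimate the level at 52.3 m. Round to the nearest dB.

For a point source, L₂ = L₁ − 20·log₁₀(r₂/r₁).
L₂ = 87.5 − 20·log₁₀(52.3/6.5) = 87.5 − 18.112 = 69.39 dB.

69 dB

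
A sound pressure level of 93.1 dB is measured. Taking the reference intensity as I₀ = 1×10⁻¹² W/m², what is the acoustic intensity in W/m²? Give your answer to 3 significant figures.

0.00204 W/m²

L = 10·log₁₀(I/I₀) ⇒ I = I₀·10^(L/10) = 10⁻¹² × 10^9.31.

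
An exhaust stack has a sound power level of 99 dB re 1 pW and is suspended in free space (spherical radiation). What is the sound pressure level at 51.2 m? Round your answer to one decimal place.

Free-field spherical radiation: L_p = L_w − 10·log₁₀(4π·r²), r = 51.2 m.
4π·r² = 3.294e+04 m², 10·log₁₀ of that is 45.177 dB.
L_p = 99 − 45.177 = 53.82 dB.

53.8 dB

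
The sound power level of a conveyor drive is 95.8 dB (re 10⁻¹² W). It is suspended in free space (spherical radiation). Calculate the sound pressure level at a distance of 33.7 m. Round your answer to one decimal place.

54.3 dB

L_p = L_w − 10·log₁₀(4π·r²) with r = 33.7 m.
4π·r² = 1.427e+04 m², 10·log₁₀ of that is 41.545 dB.
L_p = 95.8 − 41.545 = 54.26 dB.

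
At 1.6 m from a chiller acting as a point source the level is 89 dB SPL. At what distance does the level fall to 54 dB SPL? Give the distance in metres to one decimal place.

90.0 m

Point-source spreading drops the level by 20·log₁₀(r₂/r₁); inverting, r₂/r₁ = 10^(ΔL/20).
r₂ = 1.6·10^((89−54)/20) = 1.6·10^(35.0/20) = 89.97 m.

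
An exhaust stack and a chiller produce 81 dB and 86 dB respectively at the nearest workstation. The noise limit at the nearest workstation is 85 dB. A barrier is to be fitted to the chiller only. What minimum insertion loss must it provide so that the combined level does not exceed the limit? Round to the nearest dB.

Fixed contribution from the other source: Σ 10^(L/10) = 10^(81/10) = 1.259e+08 (81.00 dB).
The limit corresponds to 10^(85/10) = 3.162e+08; subtracting the fixed part leaves 1.903e+08 for the chiller, i.e. 82.80 dB.
So the chiller must be reduced from 86 to 82.80 dB: IL = 3.20 dB.

3 dB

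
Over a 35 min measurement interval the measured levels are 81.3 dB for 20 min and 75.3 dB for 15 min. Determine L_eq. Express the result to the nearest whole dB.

L_eq = 10·log₁₀[(1/T)·Σ tᵢ·10^(Lᵢ/10)] with T = 35 min.
Σ tᵢ·10^(Lᵢ/10) = 20·10^(81.3/10) + 15·10^(75.3/10) = 3.206e+09.
L_eq = 10·log₁₀(3.206e+09/35) = 79.62 dB.

80 dB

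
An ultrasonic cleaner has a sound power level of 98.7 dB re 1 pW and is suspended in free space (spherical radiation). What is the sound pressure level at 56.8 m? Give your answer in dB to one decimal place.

L_p = L_w − 10·log₁₀(4π·r²) with r = 56.8 m.
4π·r² = 4.054e+04 m², 10·log₁₀ of that is 46.079 dB.
L_p = 98.7 − 46.079 = 52.62 dB.

52.6 dB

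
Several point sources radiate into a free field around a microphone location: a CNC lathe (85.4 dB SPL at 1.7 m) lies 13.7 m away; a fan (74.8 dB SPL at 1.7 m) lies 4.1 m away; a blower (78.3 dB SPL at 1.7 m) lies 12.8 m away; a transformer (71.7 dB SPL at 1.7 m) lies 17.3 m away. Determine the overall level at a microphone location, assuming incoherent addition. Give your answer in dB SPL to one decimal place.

Propagate each source to the receiver with L = L_ref − 20·log₁₀(r/r_ref), then add intensities.
CNC lathe: 85.4 − 20·log₁₀(13.7/1.7) = 85.4 − 18.13 = 67.27 dB SPL.
fan: 74.8 − 20·log₁₀(4.1/1.7) = 74.8 − 7.65 = 67.15 dB SPL.
blower: 78.3 − 20·log₁₀(12.8/1.7) = 78.3 − 17.54 = 60.76 dB SPL.
transformer: 71.7 − 20·log₁₀(17.3/1.7) = 71.7 − 20.15 = 51.55 dB SPL.
Σ 10^(L/10) = 1.187e+07 → L_total = 10·log₁₀(1.187e+07) = 70.74 dB SPL.

70.7 dB SPL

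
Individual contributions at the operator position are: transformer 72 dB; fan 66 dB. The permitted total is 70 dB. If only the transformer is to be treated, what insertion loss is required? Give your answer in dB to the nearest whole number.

4 dB

The untreated sources together contribute 10^(66/10) = 3.981e+06, i.e. 66.00 dB.
The limit corresponds to 10^(70/10) = 1.000e+07; subtracting the fixed part leaves 6.019e+06 for the transformer, i.e. 67.80 dB.
Required insertion loss = 72 − 67.80 = 4.20 dB.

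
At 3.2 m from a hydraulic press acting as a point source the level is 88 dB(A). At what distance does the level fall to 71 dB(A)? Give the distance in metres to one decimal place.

For a point source L₁ − L₂ = 20·log₁₀(r₂/r₁), so r₂ = r₁·10^((L₁−L₂)/20).
r₂ = 3.2·10^((88−71)/20) = 3.2·10^(17.0/20) = 22.65 m.

22.7 m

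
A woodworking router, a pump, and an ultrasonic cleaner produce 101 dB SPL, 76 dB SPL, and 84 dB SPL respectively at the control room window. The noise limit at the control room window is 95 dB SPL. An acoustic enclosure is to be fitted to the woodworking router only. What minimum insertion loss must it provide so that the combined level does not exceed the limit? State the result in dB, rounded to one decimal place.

Fixed contribution from the other sources: Σ 10^(L/10) = 10^(76/10) + 10^(84/10) = 2.910e+08 (84.64 dB SPL).
To meet 95 dB SPL overall, the treated woodworking router may contribute at most 10^(95/10) − 2.910e+08 = 2.871e+09, i.e. 94.58 dB SPL.
Required insertion loss = 101 − 94.58 = 6.42 dB.

6.4 dB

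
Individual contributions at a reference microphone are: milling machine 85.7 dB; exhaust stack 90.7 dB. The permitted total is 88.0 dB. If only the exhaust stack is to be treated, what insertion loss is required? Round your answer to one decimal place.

6.6 dB

Everything except the exhaust stack sums to 10^(85.7/10) = 3.715e+08 in linear terms, 85.70 dB.
To meet 88.0 dB overall, the treated exhaust stack may contribute at most 10^(88.0/10) − 3.715e+08 = 2.594e+08, i.e. 84.14 dB.
So the exhaust stack must be reduced from 90.7 to 84.14 dB: IL = 6.56 dB.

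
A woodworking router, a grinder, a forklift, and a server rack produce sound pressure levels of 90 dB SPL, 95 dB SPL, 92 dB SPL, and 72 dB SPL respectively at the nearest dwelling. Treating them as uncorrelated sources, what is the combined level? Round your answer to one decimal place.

For uncorrelated sources the intensities add, so convert each level to linear form, sum, and take 10·log₁₀ of the total.
Σ 10^(L/10) = 10^(90/10) + 10^(95/10) + 10^(92/10) + 10^(72/10) = 5.763e+09.
L_total = 10·log₁₀(5.763e+09) = 97.61 dB SPL.

97.6 dB SPL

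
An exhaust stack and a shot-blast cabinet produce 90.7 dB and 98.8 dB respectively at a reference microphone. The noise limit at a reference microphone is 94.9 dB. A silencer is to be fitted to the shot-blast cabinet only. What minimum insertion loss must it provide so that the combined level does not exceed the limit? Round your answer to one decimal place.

Fixed contribution from the other source: Σ 10^(L/10) = 10^(90.7/10) = 1.175e+09 (90.70 dB).
The limit corresponds to 10^(94.9/10) = 3.090e+09; subtracting the fixed part leaves 1.915e+09 for the shot-blast cabinet, i.e. 92.82 dB.
So the shot-blast cabinet must be reduced from 98.8 to 92.82 dB: IL = 5.98 dB.

6.0 dB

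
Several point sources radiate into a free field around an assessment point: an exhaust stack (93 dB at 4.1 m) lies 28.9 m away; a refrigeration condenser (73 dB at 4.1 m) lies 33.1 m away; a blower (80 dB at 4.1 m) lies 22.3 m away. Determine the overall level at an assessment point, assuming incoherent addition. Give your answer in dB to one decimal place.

Propagate each source to the receiver with L = L_ref − 20·log₁₀(r/r_ref), then add intensities.
exhaust stack: 93 − 20·log₁₀(28.9/4.1) = 93 − 16.96 = 76.04 dB.
refrigeration condenser: 73 − 20·log₁₀(33.1/4.1) = 73 − 18.14 = 54.86 dB.
blower: 80 − 20·log₁₀(22.3/4.1) = 80 − 14.71 = 65.29 dB.
Σ 10^(L/10) = 4.384e+07 → L_total = 10·log₁₀(4.384e+07) = 76.42 dB.

76.4 dB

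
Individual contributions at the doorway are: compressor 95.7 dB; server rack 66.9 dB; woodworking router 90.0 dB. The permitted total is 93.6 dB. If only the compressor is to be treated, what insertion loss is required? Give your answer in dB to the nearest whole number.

5 dB

The untreated sources together contribute 10^(66.9/10) + 10^(90.0/10) = 1.005e+09, i.e. 90.02 dB.
To meet 93.6 dB overall, the treated compressor may contribute at most 10^(93.6/10) − 1.005e+09 = 1.286e+09, i.e. 91.09 dB.
So the compressor must be reduced from 95.7 to 91.09 dB: IL = 4.61 dB.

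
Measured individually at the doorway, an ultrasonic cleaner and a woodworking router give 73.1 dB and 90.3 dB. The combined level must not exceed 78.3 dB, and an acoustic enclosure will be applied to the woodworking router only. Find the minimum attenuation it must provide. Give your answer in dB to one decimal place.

The untreated sources together contribute 10^(73.1/10) = 2.042e+07, i.e. 73.10 dB.
To meet 78.3 dB overall, the treated woodworking router may contribute at most 10^(78.3/10) − 2.042e+07 = 4.719e+07, i.e. 76.74 dB.
Required insertion loss = 90.3 − 76.74 = 13.56 dB.

13.6 dB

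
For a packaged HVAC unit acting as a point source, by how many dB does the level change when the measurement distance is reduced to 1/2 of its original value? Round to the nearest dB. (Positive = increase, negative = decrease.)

With spherical spreading the level changes by −20·log₁₀(r₂/r₁).
ΔL = −20·log₁₀(0.5) = +6.02 dB.

+6 dB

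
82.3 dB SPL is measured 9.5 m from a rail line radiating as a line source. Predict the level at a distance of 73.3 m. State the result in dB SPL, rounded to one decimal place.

Line-source attenuation: ΔL = 10·log₁₀(r₂/r₁) = 10·log₁₀(73.3/9.5) = 8.874 dB.
L₂ = 82.3 − 10·log₁₀(73.3/9.5) = 82.3 − 8.874 = 73.43 dB SPL.

73.4 dB SPL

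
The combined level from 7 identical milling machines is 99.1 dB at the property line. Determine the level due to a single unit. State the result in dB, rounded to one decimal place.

90.6 dB

7 equal contributions raise the level by 10·log₁₀ 7 = 8.451 dB, so each unit alone gives 99.1 − 8.451.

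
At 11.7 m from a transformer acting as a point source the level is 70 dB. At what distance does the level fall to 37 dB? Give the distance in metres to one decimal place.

For a point source L₁ − L₂ = 20·log₁₀(r₂/r₁), so r₂ = r₁·10^((L₁−L₂)/20).
r₂ = 11.7·10^((70−37)/20) = 11.7·10^(33.0/20) = 522.62 m.

522.6 m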